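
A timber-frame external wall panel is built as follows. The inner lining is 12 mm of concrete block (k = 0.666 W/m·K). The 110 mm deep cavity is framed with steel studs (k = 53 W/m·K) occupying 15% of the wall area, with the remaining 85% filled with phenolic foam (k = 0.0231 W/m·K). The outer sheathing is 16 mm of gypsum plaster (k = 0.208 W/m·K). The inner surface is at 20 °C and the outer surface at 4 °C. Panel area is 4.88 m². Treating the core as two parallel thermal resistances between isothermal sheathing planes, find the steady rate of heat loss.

Sheathing layers in series; stud and cavity paths in parallel between them.
R_inner = 0.012/(0.666×4.88) = 0.003692 K/W
R_stud  = 0.11/(53×0.15×4.88) = 0.002835 K/W
R_cav   = 0.11/(0.0231×0.85×4.88) = 1.148 K/W
1/R_core = 1/R_stud + 1/R_cav → R_core = 0.002828 K/W
R_outer = 0.016/(0.208×4.88) = 0.01576 K/W
R_total = 0.02228 K/W
Q = ΔT/R_total = 16/0.02228

Q ≈ 718 W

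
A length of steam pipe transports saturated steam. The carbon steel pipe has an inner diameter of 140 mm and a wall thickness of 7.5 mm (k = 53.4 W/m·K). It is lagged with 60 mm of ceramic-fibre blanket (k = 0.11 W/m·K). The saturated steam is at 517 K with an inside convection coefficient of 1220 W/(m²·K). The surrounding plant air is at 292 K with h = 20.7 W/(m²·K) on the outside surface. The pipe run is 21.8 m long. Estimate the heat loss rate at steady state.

Q ≈ 5530 W

For a radial system each layer contributes R = ln(r_out/r_in)/(2πkL); films add R = 1/(hA).
R_inner film = 1/(h_i·2πr₁L) = 1/(1220×2π×0.07×21.8) = 8.549×10^-5 K/W
R_carbon steel pipe wall = ln(77.5/70)/(2π×53.4×21.8) = 1.392×10^-5 K/W
R_ceramic-fibre blanket = ln(137.5/77.5)/(2π×0.11×21.8) = 0.03805 K/W
R_outer film = 1/(h_o·2πr_oL) = 1/(20.7×2π×0.1375×21.8) = 0.002565 K/W
R_total = 0.04072 K/W
Q = ΔT/R_total = 225/0.04072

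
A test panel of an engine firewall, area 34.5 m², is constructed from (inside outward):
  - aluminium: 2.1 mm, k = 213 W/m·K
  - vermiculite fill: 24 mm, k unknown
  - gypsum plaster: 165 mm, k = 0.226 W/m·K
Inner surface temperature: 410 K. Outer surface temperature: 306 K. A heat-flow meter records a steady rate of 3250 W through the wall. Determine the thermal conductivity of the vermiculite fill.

Series thermal resistances:
R_aluminium = L/(kA) = 0.0021/(213×34.5) = 2.858×10^-7 K/W
R_gypsum plaster = L/(kA) = 0.165/(0.226×34.5) = 0.02116 K/W
Sum of known resistances R_other = 0.02116 K/W
Total R = ΔT/Q = 104/3250 = 0.032 K/W
R_vermiculite fill = R_total − R_other = 0.01084 K/W
k = L/(R·A) = 0.024/(0.01084×34.5)

k ≈ 0.0642 W/(m·K)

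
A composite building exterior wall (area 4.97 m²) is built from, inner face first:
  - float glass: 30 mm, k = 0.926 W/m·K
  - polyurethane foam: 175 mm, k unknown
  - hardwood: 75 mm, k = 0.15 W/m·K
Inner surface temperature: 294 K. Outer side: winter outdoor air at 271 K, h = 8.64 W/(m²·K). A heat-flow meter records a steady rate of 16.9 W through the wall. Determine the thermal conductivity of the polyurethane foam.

k ≈ 0.0286 W/(m·K)

Treating each layer as a thermal resistance in series:
R_float glass = L/(kA) = 0.03/(0.926×4.97) = 0.006519 K/W
R_hardwood = L/(kA) = 0.075/(0.15×4.97) = 0.1006 K/W
R_outer film = 1/(h_o·A) = 1/(8.64×4.97) = 0.02329 K/W
Sum of known resistances R_other = 0.1304 K/W
Total R = ΔT/Q = 23/16.9 = 1.361 K/W
R_polyurethane foam = R_total − R_other = 1.231 K/W
k = L/(R·A) = 0.175/(1.231×4.97)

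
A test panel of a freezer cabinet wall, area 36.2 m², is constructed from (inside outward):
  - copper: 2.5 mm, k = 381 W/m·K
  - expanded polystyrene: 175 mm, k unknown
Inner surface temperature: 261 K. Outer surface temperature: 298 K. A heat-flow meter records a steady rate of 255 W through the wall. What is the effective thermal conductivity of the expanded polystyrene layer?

k ≈ 0.0333 W/(m·K)

Series thermal resistances:
R_copper = L/(kA) = 0.0025/(381×36.2) = 1.813×10^-7 K/W
Sum of known resistances R_other = 1.813×10^-7 K/W
Total R = ΔT/Q = 37/255 = 0.1451 K/W
R_expanded polystyrene = R_total − R_other = 0.1451 K/W
k = L/(R·A) = 0.175/(0.1451×36.2)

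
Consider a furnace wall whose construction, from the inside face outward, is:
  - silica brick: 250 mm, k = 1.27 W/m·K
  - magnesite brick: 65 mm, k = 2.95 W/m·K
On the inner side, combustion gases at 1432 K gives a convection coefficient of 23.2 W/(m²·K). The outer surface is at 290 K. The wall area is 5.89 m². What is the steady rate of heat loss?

Series thermal resistances:
R_inner film = 1/(h_i·A) = 1/(23.2×5.89) = 0.007318 K/W
R_silica brick = L/(kA) = 0.25/(1.27×5.89) = 0.03342 K/W
R_magnesite brick = L/(kA) = 0.065/(2.95×5.89) = 0.003741 K/W
R_total = 0.04448 K/W
Q = ΔT / R_total = 1142 / 0.04448

Q ≈ 25700 W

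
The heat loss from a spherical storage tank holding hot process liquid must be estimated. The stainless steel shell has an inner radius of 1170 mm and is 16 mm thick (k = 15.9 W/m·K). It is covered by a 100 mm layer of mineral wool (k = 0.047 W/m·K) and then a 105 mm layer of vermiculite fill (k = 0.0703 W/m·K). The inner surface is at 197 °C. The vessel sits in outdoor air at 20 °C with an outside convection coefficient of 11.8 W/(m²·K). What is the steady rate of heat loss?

Q ≈ 978 W

For a spherical shell R = (1/r₁ − 1/r₂)/(4πk); film R = 1/(h·4πr²). In series:
R_stainless steel shell = (1/1.17 − 1/1.186)/(4π×15.9) = 5.771×10^-5 K/W
R_mineral wool = (1/1.186 − 1/1.286)/(4π×0.047) = 0.111 K/W
R_vermiculite fill = (1/1.286 − 1/1.391)/(4π×0.0703) = 0.06644 K/W
R_outer film = 1/(h·4πr_o²) = 1/(11.8×4π×1.391²) = 0.003485 K/W
R_total = 0.181 K/W
Q = ΔT/R_total = 177/0.181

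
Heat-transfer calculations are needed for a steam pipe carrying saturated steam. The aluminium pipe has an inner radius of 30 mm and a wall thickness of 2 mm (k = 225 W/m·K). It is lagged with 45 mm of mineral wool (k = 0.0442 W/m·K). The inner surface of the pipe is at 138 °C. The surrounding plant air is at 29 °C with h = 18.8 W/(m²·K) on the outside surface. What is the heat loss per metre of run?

q′ ≈ 33.3 W/m

Per-layer cylindrical resistances, series-summed:
R_aluminium pipe wall = ln(32/30)/(2π×225×1) = 4.565×10^-5 K/W
R_mineral wool = ln(77/32)/(2π×0.0442×1) = 3.162 K/W
R_outer film = 1/(h_o·2πr_oL) = 1/(18.8×2π×0.077×1) = 0.1099 K/W
R_total = 3.272 K/W
Q = ΔT/R_total = 109/3.272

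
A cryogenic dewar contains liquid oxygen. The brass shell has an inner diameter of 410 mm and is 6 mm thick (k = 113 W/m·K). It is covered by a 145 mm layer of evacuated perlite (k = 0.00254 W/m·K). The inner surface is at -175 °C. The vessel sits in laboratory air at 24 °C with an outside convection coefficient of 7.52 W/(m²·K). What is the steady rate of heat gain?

Spherical conduction: R = (1/r_in − 1/r_out)/(4πk) per layer; series-sum.
R_brass shell = (1/0.205 − 1/0.211)/(4π×113) = 9.768×10^-5 K/W
R_evacuated perlite = (1/0.211 − 1/0.356)/(4π×0.00254) = 60.48 K/W
R_outer film = 1/(h·4πr_o²) = 1/(7.52×4π×0.356²) = 0.0835 K/W
R_total = 60.56 K/W
Q = ΔT/R_total = 199/60.56

Q ≈ 3.29 W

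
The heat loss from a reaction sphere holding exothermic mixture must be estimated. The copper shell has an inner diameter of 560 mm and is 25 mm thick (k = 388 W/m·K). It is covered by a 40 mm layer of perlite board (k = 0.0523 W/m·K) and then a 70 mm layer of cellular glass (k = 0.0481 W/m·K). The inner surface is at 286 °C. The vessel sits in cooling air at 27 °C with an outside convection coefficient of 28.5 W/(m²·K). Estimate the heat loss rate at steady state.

Q ≈ 185 W

For a spherical shell R = (1/r₁ − 1/r₂)/(4πk); film R = 1/(h·4πr²). In series:
R_copper shell = (1/0.28 − 1/0.305)/(4π×388) = 6.004×10^-5 K/W
R_perlite board = (1/0.305 − 1/0.345)/(4π×0.0523) = 0.5784 K/W
R_cellular glass = (1/0.345 − 1/0.415)/(4π×0.0481) = 0.8089 K/W
R_outer film = 1/(h·4πr_o²) = 1/(28.5×4π×0.415²) = 0.01621 K/W
R_total = 1.404 K/W
Q = ΔT/R_total = 259/1.404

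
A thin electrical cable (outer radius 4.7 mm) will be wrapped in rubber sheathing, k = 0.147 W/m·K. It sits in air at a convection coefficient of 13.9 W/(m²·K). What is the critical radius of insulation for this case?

r_cr ≈ 10.6 mm

For a cylinder r_cr = k/h = 0.147/13.9
r_cr = 10.6 mm; since the bare radius (4.7 mm) is below r_cr, adding a thin layer of insulation will *increase* heat loss.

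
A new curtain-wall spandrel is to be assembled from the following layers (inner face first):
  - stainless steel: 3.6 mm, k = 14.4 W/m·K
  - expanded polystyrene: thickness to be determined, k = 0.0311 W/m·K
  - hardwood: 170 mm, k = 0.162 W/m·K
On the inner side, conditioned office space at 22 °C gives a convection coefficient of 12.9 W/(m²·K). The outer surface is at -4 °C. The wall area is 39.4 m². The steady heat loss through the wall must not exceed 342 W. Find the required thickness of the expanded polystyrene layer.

Thermal resistances in series:
R_inner film = 1/(h_i·A) = 1/(12.9×39.4) = 0.001967 K/W
R_stainless steel = L/(kA) = 0.0036/(14.4×39.4) = 6.345×10^-6 K/W
R_hardwood = L/(kA) = 0.17/(0.162×39.4) = 0.02663 K/W
Sum of the known resistances R_other = 0.02861 K/W
Required total resistance R_tot = ΔT/Q_allow = 26/342 = 0.07602 K/W
R_expanded polystyrene = R_tot − R_other = 0.04742 K/W
L = R·k·A = 0.04742×0.0311×39.4

L ≈ 58.1 mm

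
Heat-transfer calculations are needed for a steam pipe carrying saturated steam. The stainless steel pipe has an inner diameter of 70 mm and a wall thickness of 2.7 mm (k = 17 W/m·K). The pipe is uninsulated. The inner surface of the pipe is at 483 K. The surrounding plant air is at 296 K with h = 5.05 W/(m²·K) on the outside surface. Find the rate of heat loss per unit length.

Per-layer cylindrical resistances, series-summed:
R_stainless steel pipe wall = ln(37.7/35)/(2π×17×1) = 6.957×10^-4 K/W
R_outer film = 1/(h_o·2πr_oL) = 1/(5.05×2π×0.0377×1) = 0.836 K/W
R_total = 0.8367 K/W
Q = ΔT/R_total = 187/0.8367

q′ ≈ 224 W/m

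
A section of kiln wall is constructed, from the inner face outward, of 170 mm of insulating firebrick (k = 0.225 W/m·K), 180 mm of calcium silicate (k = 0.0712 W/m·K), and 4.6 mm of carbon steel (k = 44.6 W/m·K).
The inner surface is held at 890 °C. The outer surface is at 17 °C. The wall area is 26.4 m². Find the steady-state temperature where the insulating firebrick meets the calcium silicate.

Treating each layer as a thermal resistance in series:
R_insulating firebrick = L/(kA) = 0.17/(0.225×26.4) = 0.02862 K/W
R_calcium silicate = L/(kA) = 0.18/(0.0712×26.4) = 0.09576 K/W
R_carbon steel = L/(kA) = 0.0046/(44.6×26.4) = 3.907×10^-6 K/W
R_total = 0.1244 K/W;  Q = ΔT/R_total = 873/0.1244 = 7019 W
T_interface = T_inner − Q·ΣR(inner→interface) = 890 − 7020×0.02862

T ≈ 689 °C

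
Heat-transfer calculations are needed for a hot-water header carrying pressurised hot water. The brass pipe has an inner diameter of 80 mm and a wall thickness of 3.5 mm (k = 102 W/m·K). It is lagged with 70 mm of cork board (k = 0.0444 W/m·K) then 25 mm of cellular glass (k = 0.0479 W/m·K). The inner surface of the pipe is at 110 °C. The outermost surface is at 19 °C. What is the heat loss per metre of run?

q′ ≈ 22.2 W/m

Per-layer cylindrical resistances, series-summed:
R_brass pipe wall = ln(43.5/40)/(2π×102×1) = 1.309×10^-4 K/W
R_cork board = ln(113.5/43.5)/(2π×0.0444×1) = 3.438 K/W
R_cellular glass = ln(138.5/113.5)/(2π×0.0479×1) = 0.6614 K/W
R_total = 4.099 K/W
Q = ΔT/R_total = 91/4.099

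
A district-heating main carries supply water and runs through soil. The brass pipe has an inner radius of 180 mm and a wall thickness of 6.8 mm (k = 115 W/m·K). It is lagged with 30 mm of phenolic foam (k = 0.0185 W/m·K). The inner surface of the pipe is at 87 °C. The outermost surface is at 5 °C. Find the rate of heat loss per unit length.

Cylindrical conduction, so R = ln(r₂/r₁)/(2πkL) per layer, in series:
R_brass pipe wall = ln(186.8/180)/(2π×115×1) = 5.132×10^-5 K/W
R_phenolic foam = ln(216.8/186.8)/(2π×0.0185×1) = 1.281 K/W
R_total = 1.281 K/W
Q = ΔT/R_total = 82/1.281

q′ ≈ 64 W/m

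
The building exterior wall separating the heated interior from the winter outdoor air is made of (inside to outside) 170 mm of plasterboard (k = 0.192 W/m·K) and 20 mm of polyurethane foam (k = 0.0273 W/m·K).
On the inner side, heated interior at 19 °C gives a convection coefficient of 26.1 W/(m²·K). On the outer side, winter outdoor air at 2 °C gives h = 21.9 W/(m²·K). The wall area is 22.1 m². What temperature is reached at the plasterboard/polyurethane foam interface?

Series thermal resistances:
R_inner film = 1/(h_i·A) = 1/(26.1×22.1) = 0.001734 K/W
R_plasterboard = L/(kA) = 0.17/(0.192×22.1) = 0.04006 K/W
R_polyurethane foam = L/(kA) = 0.02/(0.0273×22.1) = 0.03315 K/W
R_outer film = 1/(h_o·A) = 1/(21.9×22.1) = 0.002066 K/W
R_total = 0.07701 K/W;  Q = ΔT/R_total = 17/0.07701 = 220.7 W
T_interface = T_inner − Q·ΣR(inner→interface) = 19 − 221×0.0418

T ≈ 9.77 °C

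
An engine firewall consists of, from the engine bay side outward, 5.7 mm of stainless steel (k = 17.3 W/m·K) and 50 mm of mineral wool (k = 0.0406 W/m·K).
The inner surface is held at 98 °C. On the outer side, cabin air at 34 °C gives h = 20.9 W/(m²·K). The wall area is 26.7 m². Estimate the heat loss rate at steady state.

Q ≈ 1340 W

Model the wall as resistances in series:
R_stainless steel = L/(kA) = 0.0057/(17.3×26.7) = 1.234×10^-5 K/W
R_mineral wool = L/(kA) = 0.05/(0.0406×26.7) = 0.04612 K/W
R_outer film = 1/(h_o·A) = 1/(20.9×26.7) = 0.001792 K/W
R_total = 0.04793 K/W
Q = ΔT / R_total = 64 / 0.04793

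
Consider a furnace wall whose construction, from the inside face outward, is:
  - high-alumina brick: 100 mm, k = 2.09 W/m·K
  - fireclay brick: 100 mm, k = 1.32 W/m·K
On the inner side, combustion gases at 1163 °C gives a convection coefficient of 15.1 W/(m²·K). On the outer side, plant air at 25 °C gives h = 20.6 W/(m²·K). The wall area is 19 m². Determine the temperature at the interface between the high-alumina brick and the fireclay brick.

Series thermal resistances:
R_inner film = 1/(h_i·A) = 1/(15.1×19) = 0.003486 K/W
R_high-alumina brick = L/(kA) = 0.1/(2.09×19) = 0.002518 K/W
R_fireclay brick = L/(kA) = 0.1/(1.32×19) = 0.003987 K/W
R_outer film = 1/(h_o·A) = 1/(20.6×19) = 0.002555 K/W
R_total = 0.01255 K/W;  Q = ΔT/R_total = 1138/0.01255 = 90710 W
T_interface = T_inner − Q·ΣR(inner→interface) = 1163 − 90700×0.006004

T ≈ 618 °C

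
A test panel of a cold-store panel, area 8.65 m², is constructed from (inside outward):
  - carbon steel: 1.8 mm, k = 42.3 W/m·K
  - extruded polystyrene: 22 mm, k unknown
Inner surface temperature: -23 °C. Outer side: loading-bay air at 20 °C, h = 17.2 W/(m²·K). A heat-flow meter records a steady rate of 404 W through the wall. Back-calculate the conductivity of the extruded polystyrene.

k ≈ 0.0255 W/(m·K)

Treating each layer as a thermal resistance in series:
R_carbon steel = L/(kA) = 0.0018/(42.3×8.65) = 4.919×10^-6 K/W
R_outer film = 1/(h_o·A) = 1/(17.2×8.65) = 0.006721 K/W
Sum of known resistances R_other = 0.006726 K/W
Total R = ΔT/Q = 43/404 = 0.1064 K/W
R_extruded polystyrene = R_total − R_other = 0.09971 K/W
k = L/(R·A) = 0.022/(0.09971×8.65)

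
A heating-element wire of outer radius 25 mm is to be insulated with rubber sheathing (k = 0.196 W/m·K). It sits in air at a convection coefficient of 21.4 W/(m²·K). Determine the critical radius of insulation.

r_cr ≈ 9.16 mm

For a cylinder r_cr = k/h = 0.196/21.4
r_cr = 9.16 mm; since the bare radius (25 mm) is above r_cr, any added insulation will reduce heat loss.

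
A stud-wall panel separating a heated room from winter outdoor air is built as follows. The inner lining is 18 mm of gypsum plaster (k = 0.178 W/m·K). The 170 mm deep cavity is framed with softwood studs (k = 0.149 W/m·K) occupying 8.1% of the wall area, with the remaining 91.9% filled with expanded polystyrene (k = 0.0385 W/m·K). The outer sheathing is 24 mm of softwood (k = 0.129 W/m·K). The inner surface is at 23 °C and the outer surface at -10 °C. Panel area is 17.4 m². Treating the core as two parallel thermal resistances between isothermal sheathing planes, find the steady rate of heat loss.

Q ≈ 148 W

Sheathing layers in series; stud and cavity paths in parallel between them.
R_inner = 0.018/(0.178×17.4) = 0.005812 K/W
R_stud  = 0.17/(0.149×0.081×17.4) = 0.8095 K/W
R_cav   = 0.17/(0.0385×0.919×17.4) = 0.2761 K/W
1/R_core = 1/R_stud + 1/R_cav → R_core = 0.2059 K/W
R_outer = 0.024/(0.129×17.4) = 0.01069 K/W
R_total = 0.2224 K/W
Q = ΔT/R_total = 33/0.2224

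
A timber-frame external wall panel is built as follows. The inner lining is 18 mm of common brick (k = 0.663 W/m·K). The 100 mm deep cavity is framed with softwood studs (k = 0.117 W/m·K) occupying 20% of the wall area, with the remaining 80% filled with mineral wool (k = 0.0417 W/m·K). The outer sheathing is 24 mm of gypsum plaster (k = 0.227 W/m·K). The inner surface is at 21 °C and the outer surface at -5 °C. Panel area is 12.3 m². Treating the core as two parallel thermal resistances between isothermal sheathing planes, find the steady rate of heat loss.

Sheathing layers in series; stud and cavity paths in parallel between them.
R_inner = 0.018/(0.663×12.3) = 0.002207 K/W
R_stud  = 0.1/(0.117×0.2×12.3) = 0.3474 K/W
R_cav   = 0.1/(0.0417×0.8×12.3) = 0.2437 K/W
1/R_core = 1/R_stud + 1/R_cav → R_core = 0.1432 K/W
R_outer = 0.024/(0.227×12.3) = 0.008596 K/W
R_total = 0.154 K/W
Q = ΔT/R_total = 26/0.154

Q ≈ 169 W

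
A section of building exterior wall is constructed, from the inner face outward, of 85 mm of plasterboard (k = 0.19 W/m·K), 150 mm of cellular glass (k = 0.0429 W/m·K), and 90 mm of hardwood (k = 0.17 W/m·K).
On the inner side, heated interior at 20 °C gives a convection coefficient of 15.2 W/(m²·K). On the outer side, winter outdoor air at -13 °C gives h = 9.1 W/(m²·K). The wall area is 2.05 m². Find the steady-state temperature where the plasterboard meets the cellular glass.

Series thermal resistances:
R_inner film = 1/(h_i·A) = 1/(15.2×2.05) = 0.03209 K/W
R_plasterboard = L/(kA) = 0.085/(0.19×2.05) = 0.2182 K/W
R_cellular glass = L/(kA) = 0.15/(0.0429×2.05) = 1.706 K/W
R_hardwood = L/(kA) = 0.09/(0.17×2.05) = 0.2582 K/W
R_outer film = 1/(h_o·A) = 1/(9.1×2.05) = 0.0536 K/W
R_total = 2.268 K/W;  Q = ΔT/R_total = 33/2.268 = 14.55 W
T_interface = T_inner − Q·ΣR(inner→interface) = 20 − 14.6×0.2503

T ≈ 16.4 °C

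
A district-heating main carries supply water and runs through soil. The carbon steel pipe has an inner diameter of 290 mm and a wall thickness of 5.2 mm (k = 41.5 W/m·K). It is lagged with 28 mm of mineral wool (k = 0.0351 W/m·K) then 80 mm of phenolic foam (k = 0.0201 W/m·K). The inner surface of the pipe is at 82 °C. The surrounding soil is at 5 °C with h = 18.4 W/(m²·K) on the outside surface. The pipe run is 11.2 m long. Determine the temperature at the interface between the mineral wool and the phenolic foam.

T ≈ 66.1 °C

Per-layer cylindrical resistances, series-summed:
R_carbon steel pipe wall = ln(150.2/145)/(2π×41.5×11.2) = 1.206×10^-5 K/W
R_mineral wool = ln(178.2/150.2)/(2π×0.0351×11.2) = 0.0692 K/W
R_phenolic foam = ln(258.2/178.2)/(2π×0.0201×11.2) = 0.2622 K/W
R_outer film = 1/(h_o·2πr_oL) = 1/(18.4×2π×0.2582×11.2) = 0.002991 K/W
R_total = 0.3344 K/W
Q = ΔT/R_total = 77/0.3344
Q = 230 W
T_interface = T_inner − Q·ΣR(inner→interface) = 82 − 230×0.06922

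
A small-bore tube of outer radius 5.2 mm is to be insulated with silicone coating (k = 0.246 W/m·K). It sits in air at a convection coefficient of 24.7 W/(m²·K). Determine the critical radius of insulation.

For a cylinder r_cr = k/h = 0.246/24.7
r_cr = 9.96 mm; since the bare radius (5.2 mm) is below r_cr, adding a thin layer of insulation will *increase* heat loss.

r_cr ≈ 9.96 mm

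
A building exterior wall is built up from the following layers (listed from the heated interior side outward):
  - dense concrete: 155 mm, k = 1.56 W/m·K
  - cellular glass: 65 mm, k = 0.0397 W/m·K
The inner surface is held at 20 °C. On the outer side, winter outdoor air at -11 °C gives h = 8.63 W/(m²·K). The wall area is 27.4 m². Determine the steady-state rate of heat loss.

Q ≈ 459 W

Using the resistance-network approach (series):
R_dense concrete = L/(kA) = 0.155/(1.56×27.4) = 0.003626 K/W
R_cellular glass = L/(kA) = 0.065/(0.0397×27.4) = 0.05975 K/W
R_outer film = 1/(h_o·A) = 1/(8.63×27.4) = 0.004229 K/W
R_total = 0.06761 K/W
Q = ΔT / R_total = 31 / 0.06761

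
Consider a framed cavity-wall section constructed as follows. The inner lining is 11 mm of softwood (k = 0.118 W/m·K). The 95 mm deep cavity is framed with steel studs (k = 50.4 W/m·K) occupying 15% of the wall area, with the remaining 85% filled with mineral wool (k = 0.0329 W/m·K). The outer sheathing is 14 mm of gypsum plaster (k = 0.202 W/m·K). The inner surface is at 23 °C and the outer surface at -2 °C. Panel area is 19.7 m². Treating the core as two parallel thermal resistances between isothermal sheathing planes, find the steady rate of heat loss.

Sheathing layers in series; stud and cavity paths in parallel between them.
R_inner = 0.011/(0.118×19.7) = 0.004732 K/W
R_stud  = 0.095/(50.4×0.15×19.7) = 6.379×10^-4 K/W
R_cav   = 0.095/(0.0329×0.85×19.7) = 0.1724 K/W
1/R_core = 1/R_stud + 1/R_cav → R_core = 6.355×10^-4 K/W
R_outer = 0.014/(0.202×19.7) = 0.003518 K/W
R_total = 0.008886 K/W
Q = ΔT/R_total = 25/0.008886

Q ≈ 2810 W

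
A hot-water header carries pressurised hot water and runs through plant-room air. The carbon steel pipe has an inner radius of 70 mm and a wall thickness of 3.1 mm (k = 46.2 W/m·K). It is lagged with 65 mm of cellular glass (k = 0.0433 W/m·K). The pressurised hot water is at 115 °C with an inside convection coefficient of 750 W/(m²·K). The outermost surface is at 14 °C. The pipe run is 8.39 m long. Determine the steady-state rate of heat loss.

Q ≈ 362 W

Treating each annulus and film as a series resistance:
R_inner film = 1/(h_i·2πr₁L) = 1/(750×2π×0.07×8.39) = 3.613×10^-4 K/W
R_carbon steel pipe wall = ln(73.1/70)/(2π×46.2×8.39) = 1.779×10^-5 K/W
R_cellular glass = ln(138.1/73.1)/(2π×0.0433×8.39) = 0.2787 K/W
R_total = 0.2791 K/W
Q = ΔT/R_total = 101/0.2791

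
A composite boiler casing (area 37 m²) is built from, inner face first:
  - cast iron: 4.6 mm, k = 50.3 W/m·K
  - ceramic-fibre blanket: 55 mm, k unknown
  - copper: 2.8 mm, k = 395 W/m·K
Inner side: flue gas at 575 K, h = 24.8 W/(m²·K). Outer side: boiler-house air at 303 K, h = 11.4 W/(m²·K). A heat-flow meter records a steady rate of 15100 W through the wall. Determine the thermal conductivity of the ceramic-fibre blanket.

Thermal resistances in series:
R_inner film = 1/(h_i·A) = 1/(24.8×37) = 0.00109 K/W
R_cast iron = L/(kA) = 0.0046/(50.3×37) = 2.472×10^-6 K/W
R_copper = L/(kA) = 0.0028/(395×37) = 1.916×10^-7 K/W
R_outer film = 1/(h_o·A) = 1/(11.4×37) = 0.002371 K/W
Sum of known resistances R_other = 0.003463 K/W
Total R = ΔT/Q = 272/15100 = 0.01801 K/W
R_ceramic-fibre blanket = R_total − R_other = 0.01455 K/W
k = L/(R·A) = 0.055/(0.01455×37)

k ≈ 0.102 W/(m·K)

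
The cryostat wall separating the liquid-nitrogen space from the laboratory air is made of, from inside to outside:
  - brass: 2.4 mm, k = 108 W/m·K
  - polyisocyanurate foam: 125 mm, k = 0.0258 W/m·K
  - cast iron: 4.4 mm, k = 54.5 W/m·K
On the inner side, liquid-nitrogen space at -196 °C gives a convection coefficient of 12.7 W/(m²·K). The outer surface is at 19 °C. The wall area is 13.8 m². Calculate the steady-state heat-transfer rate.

Q ≈ 603 W

Using the resistance-network approach (series):
R_inner film = 1/(h_i·A) = 1/(12.7×13.8) = 0.005706 K/W
R_brass = L/(kA) = 0.0024/(108×13.8) = 1.61×10^-6 K/W
R_polyisocyanurate foam = L/(kA) = 0.125/(0.0258×13.8) = 0.3511 K/W
R_cast iron = L/(kA) = 0.0044/(54.5×13.8) = 5.85×10^-6 K/W
R_total = 0.3568 K/W
Q = ΔT / R_total = 215 / 0.3568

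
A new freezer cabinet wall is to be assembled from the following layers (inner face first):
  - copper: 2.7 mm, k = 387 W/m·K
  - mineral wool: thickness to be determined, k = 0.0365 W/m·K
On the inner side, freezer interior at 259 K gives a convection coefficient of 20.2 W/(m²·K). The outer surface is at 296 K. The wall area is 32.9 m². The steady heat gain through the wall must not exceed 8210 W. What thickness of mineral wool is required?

L ≈ 3.6 mm

Using the resistance-network approach (series):
R_inner film = 1/(h_i·A) = 1/(20.2×32.9) = 0.001505 K/W
R_copper = L/(kA) = 0.0027/(387×32.9) = 2.121×10^-7 K/W
Sum of the known resistances R_other = 0.001505 K/W
Required total resistance R_tot = ΔT/Q_allow = 37/8210 = 0.004507 K/W
R_mineral wool = R_tot − R_other = 0.003002 K/W
L = R·k·A = 0.003002×0.0365×32.9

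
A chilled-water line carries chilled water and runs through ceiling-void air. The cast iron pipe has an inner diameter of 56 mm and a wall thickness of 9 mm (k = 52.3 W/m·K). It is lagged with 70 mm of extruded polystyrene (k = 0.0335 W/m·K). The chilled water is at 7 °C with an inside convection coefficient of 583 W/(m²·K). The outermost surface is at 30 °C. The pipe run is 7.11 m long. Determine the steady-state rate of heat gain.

For a radial system each layer contributes R = ln(r_out/r_in)/(2πkL); films add R = 1/(hA).
R_inner film = 1/(h_i·2πr₁L) = 1/(583×2π×0.028×7.11) = 0.001371 K/W
R_cast iron pipe wall = ln(37/28)/(2π×52.3×7.11) = 1.193×10^-4 K/W
R_extruded polystyrene = ln(107/37)/(2π×0.0335×7.11) = 0.7096 K/W
R_total = 0.7111 K/W
Q = ΔT/R_total = 23/0.7111

Q ≈ 32.3 W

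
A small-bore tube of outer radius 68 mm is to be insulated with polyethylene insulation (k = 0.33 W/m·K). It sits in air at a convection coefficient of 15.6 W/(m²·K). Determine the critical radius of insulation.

For a cylinder r_cr = k/h = 0.33/15.6
r_cr = 21.2 mm; since the bare radius (68 mm) is above r_cr, any added insulation will reduce heat loss.

r_cr ≈ 21.2 mm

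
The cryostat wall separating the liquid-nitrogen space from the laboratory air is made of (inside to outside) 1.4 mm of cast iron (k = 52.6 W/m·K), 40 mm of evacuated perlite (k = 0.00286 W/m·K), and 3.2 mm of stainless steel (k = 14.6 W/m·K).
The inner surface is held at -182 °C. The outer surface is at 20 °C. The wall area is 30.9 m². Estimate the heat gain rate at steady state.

Q ≈ 446 W

Model the wall as resistances in series:
R_cast iron = L/(kA) = 0.0014/(52.6×30.9) = 8.614×10^-7 K/W
R_evacuated perlite = L/(kA) = 0.04/(0.00286×30.9) = 0.4526 K/W
R_stainless steel = L/(kA) = 0.0032/(14.6×30.9) = 7.093×10^-6 K/W
R_total = 0.4526 K/W
Q = ΔT / R_total = 202 / 0.4526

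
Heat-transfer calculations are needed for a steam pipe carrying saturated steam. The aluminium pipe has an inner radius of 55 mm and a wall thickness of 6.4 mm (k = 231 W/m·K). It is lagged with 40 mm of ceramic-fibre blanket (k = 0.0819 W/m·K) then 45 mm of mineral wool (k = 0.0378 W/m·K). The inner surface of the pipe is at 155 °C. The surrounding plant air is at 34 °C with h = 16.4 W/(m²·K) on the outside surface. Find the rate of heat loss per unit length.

For a radial system each layer contributes R = ln(r_out/r_in)/(2πkL); films add R = 1/(hA).
R_aluminium pipe wall = ln(61.4/55)/(2π×231×1) = 7.584×10^-5 K/W
R_ceramic-fibre blanket = ln(101.4/61.4)/(2π×0.0819×1) = 0.9749 K/W
R_mineral wool = ln(146.4/101.4)/(2π×0.0378×1) = 1.546 K/W
R_outer film = 1/(h_o·2πr_oL) = 1/(16.4×2π×0.1464×1) = 0.06629 K/W
R_total = 2.588 K/W
Q = ΔT/R_total = 121/2.588

q′ ≈ 46.8 W/m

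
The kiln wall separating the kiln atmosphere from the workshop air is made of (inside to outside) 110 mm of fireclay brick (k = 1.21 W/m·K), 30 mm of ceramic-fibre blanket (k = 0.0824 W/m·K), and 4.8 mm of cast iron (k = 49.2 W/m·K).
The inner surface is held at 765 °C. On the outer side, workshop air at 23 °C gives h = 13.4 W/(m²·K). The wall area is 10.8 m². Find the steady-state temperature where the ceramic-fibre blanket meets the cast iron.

Using the resistance-network approach (series):
R_fireclay brick = L/(kA) = 0.11/(1.21×10.8) = 0.008418 K/W
R_ceramic-fibre blanket = L/(kA) = 0.03/(0.0824×10.8) = 0.03371 K/W
R_cast iron = L/(kA) = 0.0048/(49.2×10.8) = 9.033×10^-6 K/W
R_outer film = 1/(h_o·A) = 1/(13.4×10.8) = 0.00691 K/W
R_total = 0.04905 K/W;  Q = ΔT/R_total = 742/0.04905 = 15130 W
T_interface = T_inner − Q·ΣR(inner→interface) = 765 − 15100×0.04213

T ≈ 128 °C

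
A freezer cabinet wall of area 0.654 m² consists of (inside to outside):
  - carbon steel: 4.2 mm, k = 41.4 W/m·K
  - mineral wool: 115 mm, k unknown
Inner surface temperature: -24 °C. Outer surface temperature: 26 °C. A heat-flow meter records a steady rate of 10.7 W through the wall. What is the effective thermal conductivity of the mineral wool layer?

k ≈ 0.0376 W/(m·K)

Using the resistance-network approach (series):
R_carbon steel = L/(kA) = 0.0042/(41.4×0.654) = 1.551×10^-4 K/W
Sum of known resistances R_other = 1.551×10^-4 K/W
Total R = ΔT/Q = 50/10.7 = 4.673 K/W
R_mineral wool = R_total − R_other = 4.673 K/W
k = L/(R·A) = 0.115/(4.673×0.654)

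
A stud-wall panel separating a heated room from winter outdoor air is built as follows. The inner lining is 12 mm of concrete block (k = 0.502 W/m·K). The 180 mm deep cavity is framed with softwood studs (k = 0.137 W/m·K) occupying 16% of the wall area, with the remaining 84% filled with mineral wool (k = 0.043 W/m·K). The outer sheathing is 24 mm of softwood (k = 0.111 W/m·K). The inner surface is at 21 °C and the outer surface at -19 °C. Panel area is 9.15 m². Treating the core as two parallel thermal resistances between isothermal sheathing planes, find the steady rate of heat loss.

Q ≈ 110 W

Sheathing layers in series; stud and cavity paths in parallel between them.
R_inner = 0.012/(0.502×9.15) = 0.002613 K/W
R_stud  = 0.18/(0.137×0.16×9.15) = 0.8975 K/W
R_cav   = 0.18/(0.043×0.84×9.15) = 0.5446 K/W
1/R_core = 1/R_stud + 1/R_cav → R_core = 0.3389 K/W
R_outer = 0.024/(0.111×9.15) = 0.02363 K/W
R_total = 0.3652 K/W
Q = ΔT/R_total = 40/0.3652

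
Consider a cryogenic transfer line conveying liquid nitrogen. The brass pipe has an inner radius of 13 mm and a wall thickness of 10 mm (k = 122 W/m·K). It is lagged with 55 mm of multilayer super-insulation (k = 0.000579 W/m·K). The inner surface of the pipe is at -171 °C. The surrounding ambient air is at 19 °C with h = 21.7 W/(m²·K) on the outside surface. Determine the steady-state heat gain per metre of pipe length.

q′ ≈ 0.566 W/m

For a radial system each layer contributes R = ln(r_out/r_in)/(2πkL); films add R = 1/(hA).
R_brass pipe wall = ln(23/13)/(2π×122×1) = 7.443×10^-4 K/W
R_multilayer super-insulation = ln(78/23)/(2π×0.000579×1) = 335.7 K/W
R_outer film = 1/(h_o·2πr_oL) = 1/(21.7×2π×0.078×1) = 0.09403 K/W
R_total = 335.8 K/W
Q = ΔT/R_total = 190/335.8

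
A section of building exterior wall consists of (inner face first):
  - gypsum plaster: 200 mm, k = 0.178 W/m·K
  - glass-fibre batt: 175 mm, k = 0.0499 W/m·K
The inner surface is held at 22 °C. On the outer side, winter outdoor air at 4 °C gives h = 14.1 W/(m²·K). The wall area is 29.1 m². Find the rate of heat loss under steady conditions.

Model the wall as resistances in series:
R_gypsum plaster = L/(kA) = 0.2/(0.178×29.1) = 0.03861 K/W
R_glass-fibre batt = L/(kA) = 0.175/(0.0499×29.1) = 0.1205 K/W
R_outer film = 1/(h_o·A) = 1/(14.1×29.1) = 0.002437 K/W
R_total = 0.1616 K/W
Q = ΔT / R_total = 18 / 0.1616

Q ≈ 111 W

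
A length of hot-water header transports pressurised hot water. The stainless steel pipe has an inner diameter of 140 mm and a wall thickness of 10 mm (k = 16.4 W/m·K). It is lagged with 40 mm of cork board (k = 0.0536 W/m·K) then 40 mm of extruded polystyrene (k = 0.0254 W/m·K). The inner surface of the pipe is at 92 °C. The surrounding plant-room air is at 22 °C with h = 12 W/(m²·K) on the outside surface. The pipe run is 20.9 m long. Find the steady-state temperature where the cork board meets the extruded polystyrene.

T ≈ 64.7 °C

Radial resistances (cylindrical: R_cond = ln(r_o/r_i)/(2πkL), R_conv = 1/(h·2πrL)):
R_stainless steel pipe wall = ln(80/70)/(2π×16.4×20.9) = 6.2×10^-5 K/W
R_cork board = ln(120/80)/(2π×0.0536×20.9) = 0.05761 K/W
R_extruded polystyrene = ln(160/120)/(2π×0.0254×20.9) = 0.08625 K/W
R_outer film = 1/(h_o·2πr_oL) = 1/(12×2π×0.16×20.9) = 0.003966 K/W
R_total = 0.1479 K/W
Q = ΔT/R_total = 70/0.1479
Q = 473 W
T_interface = T_inner − Q·ΣR(inner→interface) = 92 − 473×0.05767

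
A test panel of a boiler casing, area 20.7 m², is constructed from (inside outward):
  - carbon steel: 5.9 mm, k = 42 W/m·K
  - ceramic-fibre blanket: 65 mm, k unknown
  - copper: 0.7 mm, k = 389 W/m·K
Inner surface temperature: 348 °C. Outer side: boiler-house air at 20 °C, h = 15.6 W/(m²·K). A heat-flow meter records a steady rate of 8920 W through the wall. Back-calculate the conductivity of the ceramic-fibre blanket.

Treating each layer as a thermal resistance in series:
R_carbon steel = L/(kA) = 0.0059/(42×20.7) = 6.786×10^-6 K/W
R_copper = L/(kA) = 0.0007/(389×20.7) = 8.693×10^-8 K/W
R_outer film = 1/(h_o·A) = 1/(15.6×20.7) = 0.003097 K/W
Sum of known resistances R_other = 0.003104 K/W
Total R = ΔT/Q = 328/8920 = 0.03677 K/W
R_ceramic-fibre blanket = R_total − R_other = 0.03367 K/W
k = L/(R·A) = 0.065/(0.03367×20.7)

k ≈ 0.0933 W/(m·K)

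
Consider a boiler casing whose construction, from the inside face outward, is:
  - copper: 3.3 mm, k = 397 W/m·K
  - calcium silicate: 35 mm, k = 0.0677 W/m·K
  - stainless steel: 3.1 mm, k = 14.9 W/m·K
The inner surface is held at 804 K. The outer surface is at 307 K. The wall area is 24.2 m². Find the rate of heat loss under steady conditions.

Treating each layer as a thermal resistance in series:
R_copper = L/(kA) = 0.0033/(397×24.2) = 3.435×10^-7 K/W
R_calcium silicate = L/(kA) = 0.035/(0.0677×24.2) = 0.02136 K/W
R_stainless steel = L/(kA) = 0.0031/(14.9×24.2) = 8.597×10^-6 K/W
R_total = 0.02137 K/W
Q = ΔT / R_total = 497 / 0.02137

Q ≈ 23300 W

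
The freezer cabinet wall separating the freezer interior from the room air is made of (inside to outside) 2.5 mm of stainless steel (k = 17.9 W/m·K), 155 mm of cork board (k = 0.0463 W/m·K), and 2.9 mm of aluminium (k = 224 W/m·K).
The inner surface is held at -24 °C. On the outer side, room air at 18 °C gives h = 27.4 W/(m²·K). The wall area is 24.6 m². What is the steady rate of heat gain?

Q ≈ 305 W

Using the resistance-network approach (series):
R_stainless steel = L/(kA) = 0.0025/(17.9×24.6) = 5.677×10^-6 K/W
R_cork board = L/(kA) = 0.155/(0.0463×24.6) = 0.1361 K/W
R_aluminium = L/(kA) = 0.0029/(224×24.6) = 5.263×10^-7 K/W
R_outer film = 1/(h_o·A) = 1/(27.4×24.6) = 0.001484 K/W
R_total = 0.1376 K/W
Q = ΔT / R_total = 42 / 0.1376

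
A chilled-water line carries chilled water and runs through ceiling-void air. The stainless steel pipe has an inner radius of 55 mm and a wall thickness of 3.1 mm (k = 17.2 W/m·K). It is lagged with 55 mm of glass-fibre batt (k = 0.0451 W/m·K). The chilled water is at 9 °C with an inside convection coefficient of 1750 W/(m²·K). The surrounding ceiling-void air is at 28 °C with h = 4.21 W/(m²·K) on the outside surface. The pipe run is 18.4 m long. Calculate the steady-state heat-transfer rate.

For a radial system each layer contributes R = ln(r_out/r_in)/(2πkL); films add R = 1/(hA).
R_inner film = 1/(h_i·2πr₁L) = 1/(1750×2π×0.055×18.4) = 8.987×10^-5 K/W
R_stainless steel pipe wall = ln(58.1/55)/(2π×17.2×18.4) = 2.757×10^-5 K/W
R_glass-fibre batt = ln(113.1/58.1)/(2π×0.0451×18.4) = 0.1278 K/W
R_outer film = 1/(h_o·2πr_oL) = 1/(4.21×2π×0.1131×18.4) = 0.01817 K/W
R_total = 0.146 K/W
Q = ΔT/R_total = 19/0.146

Q ≈ 130 W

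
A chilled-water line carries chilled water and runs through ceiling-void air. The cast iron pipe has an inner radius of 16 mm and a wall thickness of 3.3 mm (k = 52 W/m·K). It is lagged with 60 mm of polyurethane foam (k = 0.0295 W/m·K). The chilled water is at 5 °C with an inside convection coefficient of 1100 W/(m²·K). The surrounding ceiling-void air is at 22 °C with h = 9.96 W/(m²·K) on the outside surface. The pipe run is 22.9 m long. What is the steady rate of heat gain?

Radial resistances (cylindrical: R_cond = ln(r_o/r_i)/(2πkL), R_conv = 1/(h·2πrL)):
R_inner film = 1/(h_i·2πr₁L) = 1/(1100×2π×0.016×22.9) = 3.949×10^-4 K/W
R_cast iron pipe wall = ln(19.3/16)/(2π×52×22.9) = 2.506×10^-5 K/W
R_polyurethane foam = ln(79.3/19.3)/(2π×0.0295×22.9) = 0.3329 K/W
R_outer film = 1/(h_o·2πr_oL) = 1/(9.96×2π×0.0793×22.9) = 0.008799 K/W
R_total = 0.3421 K/W
Q = ΔT/R_total = 17/0.3421

Q ≈ 49.7 W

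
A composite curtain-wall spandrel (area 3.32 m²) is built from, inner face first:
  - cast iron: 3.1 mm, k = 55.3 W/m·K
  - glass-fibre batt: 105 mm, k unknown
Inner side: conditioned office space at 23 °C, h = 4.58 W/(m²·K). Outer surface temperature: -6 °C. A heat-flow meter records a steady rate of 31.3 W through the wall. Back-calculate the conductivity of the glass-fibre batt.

Treating each layer as a thermal resistance in series:
R_inner film = 1/(h_i·A) = 1/(4.58×3.32) = 0.06577 K/W
R_cast iron = L/(kA) = 0.0031/(55.3×3.32) = 1.688×10^-5 K/W
Sum of known resistances R_other = 0.06578 K/W
Total R = ΔT/Q = 29/31.3 = 0.9265 K/W
R_glass-fibre batt = R_total − R_other = 0.8607 K/W
k = L/(R·A) = 0.105/(0.8607×3.32)

k ≈ 0.0367 W/(m·K)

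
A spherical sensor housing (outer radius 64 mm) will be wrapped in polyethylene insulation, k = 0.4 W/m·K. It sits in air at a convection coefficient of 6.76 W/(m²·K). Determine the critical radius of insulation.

For a sphere r_cr = 2k/h = 2×0.4/6.76
r_cr = 118 mm; since the bare radius (64 mm) is below r_cr, adding a thin layer of insulation will *increase* heat loss.

r_cr ≈ 118 mm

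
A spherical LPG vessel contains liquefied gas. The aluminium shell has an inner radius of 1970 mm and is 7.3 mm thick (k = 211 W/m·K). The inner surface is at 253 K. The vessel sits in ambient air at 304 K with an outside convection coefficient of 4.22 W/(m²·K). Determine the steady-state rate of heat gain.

Q ≈ 10600 W

For a spherical shell R = (1/r₁ − 1/r₂)/(4πk); film R = 1/(h·4πr²). In series:
R_aluminium shell = (1/1.97 − 1/1.9773)/(4π×211) = 7.068×10^-7 K/W
R_outer film = 1/(h·4πr_o²) = 1/(4.22×4π×1.9773²) = 0.004823 K/W
R_total = 0.004824 K/W
Q = ΔT/R_total = 51/0.004824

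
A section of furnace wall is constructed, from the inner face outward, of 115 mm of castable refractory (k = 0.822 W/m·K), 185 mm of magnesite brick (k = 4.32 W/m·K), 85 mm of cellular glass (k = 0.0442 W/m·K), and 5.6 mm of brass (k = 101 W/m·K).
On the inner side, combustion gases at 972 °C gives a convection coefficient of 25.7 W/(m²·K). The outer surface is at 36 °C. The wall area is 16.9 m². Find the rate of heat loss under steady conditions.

Treating each layer as a thermal resistance in series:
R_inner film = 1/(h_i·A) = 1/(25.7×16.9) = 0.002302 K/W
R_castable refractory = L/(kA) = 0.115/(0.822×16.9) = 0.008278 K/W
R_magnesite brick = L/(kA) = 0.185/(4.32×16.9) = 0.002534 K/W
R_cellular glass = L/(kA) = 0.085/(0.0442×16.9) = 0.1138 K/W
R_brass = L/(kA) = 0.0056/(101×16.9) = 3.281×10^-6 K/W
R_total = 0.1269 K/W
Q = ΔT / R_total = 936 / 0.1269

Q ≈ 7380 W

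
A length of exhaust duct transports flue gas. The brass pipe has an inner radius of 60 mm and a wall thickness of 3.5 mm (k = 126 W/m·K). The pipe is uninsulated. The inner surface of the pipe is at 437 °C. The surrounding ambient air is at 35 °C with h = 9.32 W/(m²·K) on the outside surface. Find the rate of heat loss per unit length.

q′ ≈ 1490 W/m

For a radial system each layer contributes R = ln(r_out/r_in)/(2πkL); films add R = 1/(hA).
R_brass pipe wall = ln(63.5/60)/(2π×126×1) = 7.161×10^-5 K/W
R_outer film = 1/(h_o·2πr_oL) = 1/(9.32×2π×0.0635×1) = 0.2689 K/W
R_total = 0.269 K/W
Q = ΔT/R_total = 402/0.269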